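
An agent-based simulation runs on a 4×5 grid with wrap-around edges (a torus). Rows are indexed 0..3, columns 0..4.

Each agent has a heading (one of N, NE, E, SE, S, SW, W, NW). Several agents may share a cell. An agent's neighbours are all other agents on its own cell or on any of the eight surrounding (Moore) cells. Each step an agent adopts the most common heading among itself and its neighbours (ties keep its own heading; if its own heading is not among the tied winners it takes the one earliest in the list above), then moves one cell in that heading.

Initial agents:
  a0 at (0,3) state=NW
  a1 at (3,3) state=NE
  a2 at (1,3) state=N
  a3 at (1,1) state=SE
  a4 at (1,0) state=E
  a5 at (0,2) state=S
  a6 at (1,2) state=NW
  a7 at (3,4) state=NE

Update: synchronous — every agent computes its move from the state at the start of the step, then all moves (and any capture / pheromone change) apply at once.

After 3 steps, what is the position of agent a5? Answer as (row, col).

(1, 4)

t=1: a0@(3,2):NW a1@(2,4):NE a2@(0,2):NW a3@(2,2):SE a4@(1,1):E a5@(3,1):NW a6@(0,1):NW a7@(2,0):NE
t=2: a0@(2,1):NW a1@(1,0):NE a2@(3,1):NW a3@(1,1):NW a4@(0,0):NW a5@(2,0):NW a6@(3,0):NW a7@(1,1):NE
t=3: a0@(1,0):NW a1@(0,4):NW a2@(2,0):NW a3@(0,0):NW a4@(3,4):NW a5@(1,4):NW a6@(2,4):NW a7@(0,0):NW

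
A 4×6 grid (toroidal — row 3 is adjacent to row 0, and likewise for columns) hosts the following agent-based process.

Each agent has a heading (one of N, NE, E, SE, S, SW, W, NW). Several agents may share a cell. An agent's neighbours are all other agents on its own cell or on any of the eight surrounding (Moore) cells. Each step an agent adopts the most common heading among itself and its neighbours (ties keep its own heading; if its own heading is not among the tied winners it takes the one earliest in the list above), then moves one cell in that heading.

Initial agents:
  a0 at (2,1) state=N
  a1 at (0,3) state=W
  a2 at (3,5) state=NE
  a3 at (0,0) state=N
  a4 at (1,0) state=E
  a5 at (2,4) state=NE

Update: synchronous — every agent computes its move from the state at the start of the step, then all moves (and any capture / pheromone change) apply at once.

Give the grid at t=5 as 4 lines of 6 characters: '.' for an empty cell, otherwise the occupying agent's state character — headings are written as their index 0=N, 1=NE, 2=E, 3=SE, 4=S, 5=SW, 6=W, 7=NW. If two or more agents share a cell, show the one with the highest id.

t=1: a0@(1,1):N a1@(0,2):W a2@(2,0):NE a3@(3,0):N a4@(0,0):N a5@(1,5):NE
t=2: a0@(0,1):N a1@(0,1):W a2@(1,1):NE a3@(2,0):N a4@(3,0):N a5@(0,0):NE
t=3: a0@(3,1):N a1@(3,1):N a2@(0,2):NE a3@(1,0):N a4@(2,0):N a5@(3,1):NE
t=4: a0@(2,1):N a1@(2,1):N a2@(3,3):NE a3@(0,0):N a4@(1,0):N a5@(2,1):N
t=5: a0@(1,1):N a1@(1,1):N a2@(2,4):NE a3@(3,0):N a4@(0,0):N a5@(1,1):N

0.....
.0....
....1.
0.....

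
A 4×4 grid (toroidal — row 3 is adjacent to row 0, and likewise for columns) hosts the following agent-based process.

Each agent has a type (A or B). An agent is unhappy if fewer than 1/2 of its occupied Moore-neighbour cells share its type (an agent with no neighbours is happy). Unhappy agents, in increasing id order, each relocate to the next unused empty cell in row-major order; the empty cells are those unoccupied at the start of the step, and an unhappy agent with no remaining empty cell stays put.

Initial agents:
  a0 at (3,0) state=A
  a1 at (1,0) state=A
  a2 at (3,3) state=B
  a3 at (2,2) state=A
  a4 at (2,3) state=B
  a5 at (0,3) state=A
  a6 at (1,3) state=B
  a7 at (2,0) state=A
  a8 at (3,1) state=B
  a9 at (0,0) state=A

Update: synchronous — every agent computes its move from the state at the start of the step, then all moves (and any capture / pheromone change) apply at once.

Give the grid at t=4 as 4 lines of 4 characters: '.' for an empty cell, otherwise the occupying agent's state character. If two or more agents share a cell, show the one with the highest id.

A..A
ABBB
A.B.
AA..

t=1: a0@(3,0):A a1@(1,0):A a2@(0,1):B a3@(0,2):A a4@(1,1):B a5@(0,3):A a6@(1,2):B a7@(2,1):A a8@(3,2):B a9@(0,0):A
t=2: a0@(3,0):A a1@(1,0):A a2@(1,3):B a3@(2,0):A a4@(2,2):B a5@(0,3):A a6@(2,3):B a7@(3,1):A a8@(3,3):B a9@(0,0):A
t=3: a0@(3,0):A a1@(1,0):A a2@(0,1):B a3@(2,0):A a4@(2,2):B a5@(0,3):A a6@(2,3):B a7@(3,1):A a8@(0,2):B a9@(0,0):A
t=4: a0@(3,0):A a1@(1,0):A a2@(1,1):B a3@(2,0):A a4@(2,2):B a5@(0,3):A a6@(1,2):B a7@(3,1):A a8@(1,3):B a9@(0,0):A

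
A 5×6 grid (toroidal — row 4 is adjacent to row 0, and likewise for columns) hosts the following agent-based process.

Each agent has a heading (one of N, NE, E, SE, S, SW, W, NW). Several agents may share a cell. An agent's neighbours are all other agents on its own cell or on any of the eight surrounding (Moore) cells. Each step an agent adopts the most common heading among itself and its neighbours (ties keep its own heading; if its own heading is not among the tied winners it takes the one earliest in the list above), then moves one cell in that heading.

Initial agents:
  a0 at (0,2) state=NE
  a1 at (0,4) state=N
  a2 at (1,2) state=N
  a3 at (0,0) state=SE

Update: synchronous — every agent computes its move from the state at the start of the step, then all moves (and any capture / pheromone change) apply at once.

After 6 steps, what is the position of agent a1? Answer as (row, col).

(4, 4)

t=1: a0@(4,3):NE a1@(4,4):N a2@(0,2):N a3@(1,1):SE
t=2: a0@(3,3):N a1@(3,4):N a2@(4,2):N a3@(2,2):SE
t=3: a0@(2,3):N a1@(2,4):N a2@(3,2):N a3@(3,3):SE
t=4: a0@(1,3):N a1@(1,4):N a2@(2,2):N a3@(2,3):N
t=5: a0@(0,3):N a1@(0,4):N a2@(1,2):N a3@(1,3):N
t=6: a0@(4,3):N a1@(4,4):N a2@(0,2):N a3@(0,3):N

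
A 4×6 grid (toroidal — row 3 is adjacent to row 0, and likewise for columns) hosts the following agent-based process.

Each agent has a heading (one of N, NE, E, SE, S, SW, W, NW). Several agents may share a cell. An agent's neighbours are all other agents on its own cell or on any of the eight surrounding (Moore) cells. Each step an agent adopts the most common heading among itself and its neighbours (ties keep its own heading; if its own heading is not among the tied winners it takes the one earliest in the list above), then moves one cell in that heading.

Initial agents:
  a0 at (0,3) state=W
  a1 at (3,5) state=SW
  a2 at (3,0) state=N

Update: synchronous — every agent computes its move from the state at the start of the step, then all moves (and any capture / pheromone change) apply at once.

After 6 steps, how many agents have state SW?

t=1: a0@(0,2):W a1@(0,4):SW a2@(2,0):N
t=2: a0@(0,1):W a1@(1,3):SW a2@(1,0):N
t=3: a0@(0,0):W a1@(2,2):SW a2@(0,0):N
t=4: a0@(0,5):W a1@(3,1):SW a2@(3,0):N
t=5: a0@(0,4):W a1@(0,0):SW a2@(2,0):N
t=6: a0@(0,3):W a1@(1,5):SW a2@(1,0):N

1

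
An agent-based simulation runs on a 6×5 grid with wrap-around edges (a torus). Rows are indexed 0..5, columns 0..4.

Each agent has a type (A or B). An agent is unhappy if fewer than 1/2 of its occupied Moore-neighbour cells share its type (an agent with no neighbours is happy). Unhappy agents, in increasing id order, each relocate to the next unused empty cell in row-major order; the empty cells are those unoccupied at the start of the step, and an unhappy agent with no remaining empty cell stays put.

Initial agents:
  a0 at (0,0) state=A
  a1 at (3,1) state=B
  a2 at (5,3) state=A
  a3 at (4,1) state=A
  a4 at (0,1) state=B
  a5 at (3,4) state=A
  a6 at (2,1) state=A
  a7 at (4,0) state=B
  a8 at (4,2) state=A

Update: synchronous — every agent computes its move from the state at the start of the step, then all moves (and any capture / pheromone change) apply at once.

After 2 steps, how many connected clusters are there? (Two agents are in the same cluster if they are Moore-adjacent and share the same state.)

2

t=1: a0@(0,2):A a1@(0,3):B a2@(5,3):A a3@(0,4):A a4@(1,0):B a5@(1,1):A a6@(1,2):A a7@(1,3):B a8@(4,2):A
t=2: a0@(0,2):A a1@(0,0):B a2@(5,3):A a3@(0,1):A a4@(1,4):B a5@(1,1):A a6@(1,2):A a7@(2,0):B a8@(4,2):A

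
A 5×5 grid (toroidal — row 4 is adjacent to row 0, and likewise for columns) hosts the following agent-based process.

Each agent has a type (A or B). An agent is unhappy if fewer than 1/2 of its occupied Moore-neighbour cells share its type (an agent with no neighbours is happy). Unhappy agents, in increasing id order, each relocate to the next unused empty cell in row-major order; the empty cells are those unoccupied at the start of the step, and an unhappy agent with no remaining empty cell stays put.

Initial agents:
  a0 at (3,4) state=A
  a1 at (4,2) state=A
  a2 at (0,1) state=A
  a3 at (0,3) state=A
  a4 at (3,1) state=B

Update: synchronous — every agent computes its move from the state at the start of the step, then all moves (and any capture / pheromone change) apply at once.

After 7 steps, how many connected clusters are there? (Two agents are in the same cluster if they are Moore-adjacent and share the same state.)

3

t=1: a0@(3,4):A a1@(4,2):A a2@(0,1):A a3@(0,3):A a4@(0,0):B
t=2: a0@(3,4):A a1@(4,2):A a2@(0,1):A a3@(0,3):A a4@(0,2):B
t=3: a0@(3,4):A a1@(4,2):A a2@(0,1):A a3@(0,3):A a4@(0,0):B
t=4: a0@(3,4):A a1@(4,2):A a2@(0,1):A a3@(0,3):A a4@(0,2):B
t=5: a0@(3,4):A a1@(4,2):A a2@(0,1):A a3@(0,3):A a4@(0,0):B
t=6: a0@(3,4):A a1@(4,2):A a2@(0,1):A a3@(0,3):A a4@(0,2):B
t=7: a0@(3,4):A a1@(4,2):A a2@(0,1):A a3@(0,3):A a4@(0,0):B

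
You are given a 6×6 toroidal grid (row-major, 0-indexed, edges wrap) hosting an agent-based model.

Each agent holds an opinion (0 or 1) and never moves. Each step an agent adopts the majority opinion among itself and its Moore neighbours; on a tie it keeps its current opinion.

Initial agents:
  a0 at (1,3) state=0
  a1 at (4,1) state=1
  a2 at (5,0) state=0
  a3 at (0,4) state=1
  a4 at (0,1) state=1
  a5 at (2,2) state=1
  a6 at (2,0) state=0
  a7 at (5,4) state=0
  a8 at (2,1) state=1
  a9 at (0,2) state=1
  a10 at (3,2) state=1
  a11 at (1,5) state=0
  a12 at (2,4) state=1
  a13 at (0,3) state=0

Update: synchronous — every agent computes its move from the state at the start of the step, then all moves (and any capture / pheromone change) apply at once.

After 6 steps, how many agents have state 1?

8

t=1: a0@(1,3):1 a1@(4,1):1 a2@(5,0):1 a3@(0,4):0 a4@(0,1):1 a5@(2,2):1 a6@(2,0):0 a7@(5,4):0 a8@(2,1):1 a9@(0,2):1 a10@(3,2):1 a11@(1,5):0 a12@(2,4):0 a13@(0,3):0
t=2: (unchanged — steady state)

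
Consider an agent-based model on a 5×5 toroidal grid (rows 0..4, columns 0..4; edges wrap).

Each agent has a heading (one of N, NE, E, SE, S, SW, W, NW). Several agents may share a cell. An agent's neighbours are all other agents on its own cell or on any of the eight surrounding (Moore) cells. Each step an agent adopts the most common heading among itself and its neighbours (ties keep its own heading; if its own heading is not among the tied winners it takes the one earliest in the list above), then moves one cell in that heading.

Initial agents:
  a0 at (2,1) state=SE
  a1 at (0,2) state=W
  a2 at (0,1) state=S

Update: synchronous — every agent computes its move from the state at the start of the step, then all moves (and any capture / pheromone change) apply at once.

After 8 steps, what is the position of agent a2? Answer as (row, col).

t=1: a0@(3,2):SE a1@(0,1):W a2@(1,1):S
t=2: a0@(4,3):SE a1@(0,0):W a2@(2,1):S
t=3: a0@(0,4):SE a1@(0,4):W a2@(3,1):S
t=4: a0@(1,0):SE a1@(0,3):W a2@(4,1):S
t=5: a0@(2,1):SE a1@(0,2):W a2@(0,1):S
t=6: a0@(3,2):SE a1@(0,1):W a2@(1,1):S
t=7: a0@(4,3):SE a1@(0,0):W a2@(2,1):S
t=8: a0@(0,4):SE a1@(0,4):W a2@(3,1):S

(3, 1)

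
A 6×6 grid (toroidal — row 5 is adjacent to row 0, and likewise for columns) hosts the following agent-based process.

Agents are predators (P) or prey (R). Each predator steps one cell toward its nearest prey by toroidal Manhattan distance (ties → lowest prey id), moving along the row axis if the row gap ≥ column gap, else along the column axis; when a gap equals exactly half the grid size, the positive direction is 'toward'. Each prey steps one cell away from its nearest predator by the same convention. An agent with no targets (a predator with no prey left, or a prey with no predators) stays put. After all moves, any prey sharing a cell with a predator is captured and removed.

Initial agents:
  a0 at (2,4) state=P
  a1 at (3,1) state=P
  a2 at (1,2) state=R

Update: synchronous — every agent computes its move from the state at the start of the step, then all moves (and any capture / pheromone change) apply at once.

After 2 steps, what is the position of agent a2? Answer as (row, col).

t=1: a0@(2,3):P a1@(2,1):P a2@(1,1):R
t=2: a0@(2,2):P a1@(1,1):P a2@(0,1):R

(0, 1)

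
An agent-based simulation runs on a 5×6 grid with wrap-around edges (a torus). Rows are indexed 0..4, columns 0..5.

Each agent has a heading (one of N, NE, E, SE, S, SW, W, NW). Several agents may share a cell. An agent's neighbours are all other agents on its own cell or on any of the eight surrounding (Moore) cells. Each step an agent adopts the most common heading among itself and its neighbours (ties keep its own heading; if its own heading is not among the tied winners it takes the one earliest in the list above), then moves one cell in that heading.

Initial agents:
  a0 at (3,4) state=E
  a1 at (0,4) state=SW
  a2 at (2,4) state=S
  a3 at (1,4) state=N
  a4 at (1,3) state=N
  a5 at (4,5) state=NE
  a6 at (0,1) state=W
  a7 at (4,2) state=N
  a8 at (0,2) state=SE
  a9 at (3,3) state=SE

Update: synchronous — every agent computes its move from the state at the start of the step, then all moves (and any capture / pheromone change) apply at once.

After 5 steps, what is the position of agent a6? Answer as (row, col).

(2, 5)

t=1: a0@(3,5):E a1@(4,4):N a2@(1,4):N a3@(0,4):N a4@(0,3):N a5@(3,0):NE a6@(0,0):W a7@(0,3):SE a8@(4,2):N a9@(4,4):SE
t=2: a0@(3,0):E a1@(3,4):N a2@(0,4):N a3@(4,4):N a4@(4,3):N a5@(2,1):NE a6@(0,5):W a7@(4,3):N a8@(3,2):N a9@(3,4):N
t=3: a0@(3,1):E a1@(2,4):N a2@(4,4):N a3@(3,4):N a4@(3,3):N a5@(1,2):NE a6@(4,5):N a7@(3,3):N a8@(2,2):N a9@(2,4):N
t=4: a0@(3,2):E a1@(1,4):N a2@(3,4):N a3@(2,4):N a4@(2,3):N a5@(0,3):NE a6@(3,5):N a7@(2,3):N a8@(1,2):N a9@(1,4):N
t=5: a0@(2,2):N a1@(0,4):N a2@(2,4):N a3@(1,4):N a4@(1,3):N a5@(4,3):N a6@(2,5):N a7@(1,3):N a8@(0,2):N a9@(0,4):N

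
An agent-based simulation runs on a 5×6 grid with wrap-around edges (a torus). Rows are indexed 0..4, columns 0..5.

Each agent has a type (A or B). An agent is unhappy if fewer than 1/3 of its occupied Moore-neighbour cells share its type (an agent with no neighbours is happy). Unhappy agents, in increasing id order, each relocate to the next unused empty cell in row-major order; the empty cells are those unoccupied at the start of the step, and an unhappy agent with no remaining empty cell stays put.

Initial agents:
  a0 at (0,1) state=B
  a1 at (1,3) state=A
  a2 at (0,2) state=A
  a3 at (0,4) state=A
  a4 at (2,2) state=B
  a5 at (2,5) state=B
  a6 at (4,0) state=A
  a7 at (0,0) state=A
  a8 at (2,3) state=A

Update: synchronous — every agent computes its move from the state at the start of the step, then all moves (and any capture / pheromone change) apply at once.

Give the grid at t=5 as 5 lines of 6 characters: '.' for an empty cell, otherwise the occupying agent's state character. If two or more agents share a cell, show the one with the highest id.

t=1: a0@(0,3):B a1@(1,3):A a2@(0,2):A a3@(0,4):A a4@(0,5):B a5@(2,5):B a6@(4,0):A a7@(0,0):A a8@(2,3):A
t=2: a0@(0,1):B a1@(1,3):A a2@(0,2):A a3@(0,4):A a4@(1,0):B a5@(2,5):B a6@(4,0):A a7@(0,0):A a8@(2,3):A
t=3: a0@(0,3):B a1@(1,3):A a2@(0,2):A a3@(0,4):A a4@(1,0):B a5@(2,5):B a6@(4,0):A a7@(0,0):A a8@(2,3):A
t=4: a0@(0,1):B a1@(1,3):A a2@(0,2):A a3@(0,4):A a4@(1,0):B a5@(2,5):B a6@(4,0):A a7@(0,0):A a8@(2,3):A
t=5: a0@(0,3):B a1@(1,3):A a2@(0,2):A a3@(0,4):A a4@(1,0):B a5@(2,5):B a6@(4,0):A a7@(0,0):A a8@(2,3):A

A.ABA.
B..A..
...A.B
......
A.....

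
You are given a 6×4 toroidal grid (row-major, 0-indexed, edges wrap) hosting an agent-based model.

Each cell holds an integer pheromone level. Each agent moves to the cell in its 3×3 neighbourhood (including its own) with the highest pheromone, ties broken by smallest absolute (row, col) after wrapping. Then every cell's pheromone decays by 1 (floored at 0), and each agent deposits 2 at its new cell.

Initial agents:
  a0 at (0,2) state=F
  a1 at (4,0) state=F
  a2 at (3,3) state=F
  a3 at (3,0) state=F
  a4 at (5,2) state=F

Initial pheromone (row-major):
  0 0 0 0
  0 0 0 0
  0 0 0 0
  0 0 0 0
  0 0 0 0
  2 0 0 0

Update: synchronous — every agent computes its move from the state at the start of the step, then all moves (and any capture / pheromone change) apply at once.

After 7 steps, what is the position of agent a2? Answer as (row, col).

(2, 0)

t=1: a0@(0,1) a1@(5,0) a2@(2,0) a3@(2,0) a4@(0,1) | pheromone: 0 4 0 0 / 0 0 0 0 / 4 0 0 0 / 0 0 0 0 / 0 0 0 0 / 3 0 0 0
t=2: a0@(0,1) a1@(0,1) a2@(2,0) a3@(2,0) a4@(0,1) | pheromone: 0 9 0 0 / 0 0 0 0 / 7 0 0 0 / 0 0 0 0 / 0 0 0 0 / 2 0 0 0
t=3: a0@(0,1) a1@(0,1) a2@(2,0) a3@(2,0) a4@(0,1) | pheromone: 0 14 0 0 / 0 0 0 0 / 10 0 0 0 / 0 0 0 0 / 0 0 0 0 / 1 0 0 0
t=4: a0@(0,1) a1@(0,1) a2@(2,0) a3@(2,0) a4@(0,1) | pheromone: 0 19 0 0 / 0 0 0 0 / 13 0 0 0 / 0 0 0 0 / 0 0 0 0 / 0 0 0 0
t=5: a0@(0,1) a1@(0,1) a2@(2,0) a3@(2,0) a4@(0,1) | pheromone: 0 24 0 0 / 0 0 0 0 / 16 0 0 0 / 0 0 0 0 / 0 0 0 0 / 0 0 0 0
t=6: a0@(0,1) a1@(0,1) a2@(2,0) a3@(2,0) a4@(0,1) | pheromone: 0 29 0 0 / 0 0 0 0 / 19 0 0 0 / 0 0 0 0 / 0 0 0 0 / 0 0 0 0
t=7: a0@(0,1) a1@(0,1) a2@(2,0) a3@(2,0) a4@(0,1) | pheromone: 0 34 0 0 / 0 0 0 0 / 22 0 0 0 / 0 0 0 0 / 0 0 0 0 / 0 0 0 0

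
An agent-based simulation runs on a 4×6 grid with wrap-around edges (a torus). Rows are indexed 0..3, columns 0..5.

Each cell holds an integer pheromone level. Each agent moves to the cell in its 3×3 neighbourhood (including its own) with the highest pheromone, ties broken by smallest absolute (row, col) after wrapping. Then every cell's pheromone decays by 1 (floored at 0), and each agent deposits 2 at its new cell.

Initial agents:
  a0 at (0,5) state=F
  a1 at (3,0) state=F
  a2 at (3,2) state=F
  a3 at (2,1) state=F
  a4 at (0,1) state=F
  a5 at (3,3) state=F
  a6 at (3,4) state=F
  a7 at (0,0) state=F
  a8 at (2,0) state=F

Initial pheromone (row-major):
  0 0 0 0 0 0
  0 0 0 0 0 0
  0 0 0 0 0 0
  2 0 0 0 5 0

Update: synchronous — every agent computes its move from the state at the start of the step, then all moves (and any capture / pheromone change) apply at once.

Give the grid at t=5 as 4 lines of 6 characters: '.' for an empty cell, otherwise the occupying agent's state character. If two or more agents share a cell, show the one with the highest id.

t=1: a0@(3,4) a1@(3,0) a2@(0,1) a3@(3,0) a4@(3,0) a5@(3,4) a6@(3,4) a7@(3,0) a8@(3,0) | pheromone: 0 2 0 0 0 0 / 0 0 0 0 0 0 / 0 0 0 0 0 0 / 11 0 0 0 10 0
t=2: a0@(3,4) a1@(3,0) a2@(3,0) a3@(3,0) a4@(3,0) a5@(3,4) a6@(3,4) a7@(3,0) a8@(3,0) | pheromone: 0 1 0 0 0 0 / 0 0 0 0 0 0 / 0 0 0 0 0 0 / 22 0 0 0 15 0
t=3: a0@(3,4) a1@(3,0) a2@(3,0) a3@(3,0) a4@(3,0) a5@(3,4) a6@(3,4) a7@(3,0) a8@(3,0) | pheromone: 0 0 0 0 0 0 / 0 0 0 0 0 0 / 0 0 0 0 0 0 / 33 0 0 0 20 0
t=4: a0@(3,4) a1@(3,0) a2@(3,0) a3@(3,0) a4@(3,0) a5@(3,4) a6@(3,4) a7@(3,0) a8@(3,0) | pheromone: 0 0 0 0 0 0 / 0 0 0 0 0 0 / 0 0 0 0 0 0 / 44 0 0 0 25 0
t=5: a0@(3,4) a1@(3,0) a2@(3,0) a3@(3,0) a4@(3,0) a5@(3,4) a6@(3,4) a7@(3,0) a8@(3,0) | pheromone: 0 0 0 0 0 0 / 0 0 0 0 0 0 / 0 0 0 0 0 0 / 55 0 0 0 30 0

......
......
......
F...F.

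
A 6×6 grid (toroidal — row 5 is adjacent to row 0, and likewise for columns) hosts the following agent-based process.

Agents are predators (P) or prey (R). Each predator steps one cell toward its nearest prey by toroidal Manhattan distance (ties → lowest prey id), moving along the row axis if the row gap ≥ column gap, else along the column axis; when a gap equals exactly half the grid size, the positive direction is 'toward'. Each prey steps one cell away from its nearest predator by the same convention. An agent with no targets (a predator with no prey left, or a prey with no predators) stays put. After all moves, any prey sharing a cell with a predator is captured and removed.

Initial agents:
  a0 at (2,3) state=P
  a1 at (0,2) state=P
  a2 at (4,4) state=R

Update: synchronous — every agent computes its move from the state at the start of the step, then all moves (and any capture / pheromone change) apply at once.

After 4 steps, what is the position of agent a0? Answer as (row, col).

(4, 5)

t=1: a0@(3,3):P a1@(5,2):P a2@(5,4):R
t=2: a0@(4,3):P a1@(5,3):P a2@(5,5):R
t=3: a0@(4,4):P a1@(5,4):P a2@(5,0):R
t=4: a0@(4,5):P a1@(5,5):P a2@(5,1):R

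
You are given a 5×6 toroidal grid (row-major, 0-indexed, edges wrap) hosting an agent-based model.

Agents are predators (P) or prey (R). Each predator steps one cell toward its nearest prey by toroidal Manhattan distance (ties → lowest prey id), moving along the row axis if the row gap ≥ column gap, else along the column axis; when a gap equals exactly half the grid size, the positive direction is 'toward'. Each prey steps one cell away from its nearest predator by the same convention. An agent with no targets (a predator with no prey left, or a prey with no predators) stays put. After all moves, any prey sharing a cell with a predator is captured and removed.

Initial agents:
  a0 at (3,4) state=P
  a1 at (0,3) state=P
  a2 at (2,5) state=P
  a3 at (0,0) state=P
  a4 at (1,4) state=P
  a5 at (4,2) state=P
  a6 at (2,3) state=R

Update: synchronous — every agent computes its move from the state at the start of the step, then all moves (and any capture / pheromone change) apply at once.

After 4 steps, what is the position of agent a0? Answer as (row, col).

(2, 4)

t=1: a0@(2,4):P a1@(1,3):P a2@(2,4):P a3@(0,1):P a4@(2,4):P a5@(3,2):P
t=2: (unchanged — steady state)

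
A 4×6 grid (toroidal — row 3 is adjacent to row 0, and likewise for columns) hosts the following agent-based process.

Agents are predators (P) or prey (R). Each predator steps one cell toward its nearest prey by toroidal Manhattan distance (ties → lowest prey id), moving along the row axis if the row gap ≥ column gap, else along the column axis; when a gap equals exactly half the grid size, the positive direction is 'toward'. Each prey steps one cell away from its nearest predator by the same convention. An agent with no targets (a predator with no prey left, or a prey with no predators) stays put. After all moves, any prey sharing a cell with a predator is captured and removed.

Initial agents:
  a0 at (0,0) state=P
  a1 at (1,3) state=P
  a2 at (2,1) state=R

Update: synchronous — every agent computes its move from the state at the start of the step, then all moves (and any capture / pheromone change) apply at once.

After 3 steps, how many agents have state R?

1

t=1: a0@(1,0):P a1@(1,2):P a2@(1,1):R
t=2: a0@(1,1):P a1@(1,1):P a2@(1,2):R
t=3: a0@(1,2):P a1@(1,2):P a2@(1,3):R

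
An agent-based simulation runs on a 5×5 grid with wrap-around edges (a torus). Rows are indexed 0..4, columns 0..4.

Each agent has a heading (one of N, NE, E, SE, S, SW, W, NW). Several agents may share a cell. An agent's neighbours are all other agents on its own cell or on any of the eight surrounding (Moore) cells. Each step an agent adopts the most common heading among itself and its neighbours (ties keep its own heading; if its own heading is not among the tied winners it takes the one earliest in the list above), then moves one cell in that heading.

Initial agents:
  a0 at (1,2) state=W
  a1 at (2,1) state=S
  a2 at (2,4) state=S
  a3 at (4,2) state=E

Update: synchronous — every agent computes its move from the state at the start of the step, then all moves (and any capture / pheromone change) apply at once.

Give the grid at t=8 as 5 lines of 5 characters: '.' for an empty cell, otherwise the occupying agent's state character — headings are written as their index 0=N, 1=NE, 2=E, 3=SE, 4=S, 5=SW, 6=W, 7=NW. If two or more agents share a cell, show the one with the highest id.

t=1: a0@(1,1):W a1@(3,1):S a2@(3,4):S a3@(4,3):E
t=2: a0@(1,0):W a1@(4,1):S a2@(4,4):S a3@(4,4):E
t=3: a0@(1,4):W a1@(0,1):S a2@(0,4):S a3@(4,0):E
t=4: a0@(1,3):W a1@(1,1):S a2@(1,4):S a3@(0,0):S
t=5: a0@(1,2):W a1@(2,1):S a2@(2,4):S a3@(1,0):S
t=6: a0@(1,1):W a1@(3,1):S a2@(3,4):S a3@(2,0):S
t=7: a0@(1,0):W a1@(4,1):S a2@(4,4):S a3@(3,0):S
t=8: a0@(1,4):W a1@(0,1):S a2@(0,4):S a3@(4,0):S

.4..4
....6
.....
.....
4....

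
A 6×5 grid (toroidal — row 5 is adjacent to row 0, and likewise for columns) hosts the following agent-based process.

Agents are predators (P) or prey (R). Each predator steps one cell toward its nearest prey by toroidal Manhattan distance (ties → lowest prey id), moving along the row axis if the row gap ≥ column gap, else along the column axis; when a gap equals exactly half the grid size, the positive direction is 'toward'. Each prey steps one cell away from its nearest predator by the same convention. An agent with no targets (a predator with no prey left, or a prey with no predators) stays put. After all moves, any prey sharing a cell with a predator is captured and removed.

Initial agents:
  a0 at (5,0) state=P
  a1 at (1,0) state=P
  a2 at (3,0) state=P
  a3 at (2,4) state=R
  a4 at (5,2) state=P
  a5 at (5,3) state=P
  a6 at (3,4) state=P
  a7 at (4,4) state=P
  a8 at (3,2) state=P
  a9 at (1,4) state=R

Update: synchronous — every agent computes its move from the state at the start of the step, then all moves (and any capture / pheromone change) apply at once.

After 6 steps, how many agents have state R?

0

t=1: a0@(0,0):P a1@(1,4):P a2@(2,0):P a4@(0,2):P a5@(0,3):P a6@(2,4):P a7@(3,4):P a8@(3,3):P a9@(1,3):R
t=2: a0@(0,4):P a1@(1,3):P a2@(2,4):P a4@(1,2):P a5@(1,3):P a6@(1,4):P a7@(2,4):P a8@(2,3):P
t=3: (unchanged — steady state)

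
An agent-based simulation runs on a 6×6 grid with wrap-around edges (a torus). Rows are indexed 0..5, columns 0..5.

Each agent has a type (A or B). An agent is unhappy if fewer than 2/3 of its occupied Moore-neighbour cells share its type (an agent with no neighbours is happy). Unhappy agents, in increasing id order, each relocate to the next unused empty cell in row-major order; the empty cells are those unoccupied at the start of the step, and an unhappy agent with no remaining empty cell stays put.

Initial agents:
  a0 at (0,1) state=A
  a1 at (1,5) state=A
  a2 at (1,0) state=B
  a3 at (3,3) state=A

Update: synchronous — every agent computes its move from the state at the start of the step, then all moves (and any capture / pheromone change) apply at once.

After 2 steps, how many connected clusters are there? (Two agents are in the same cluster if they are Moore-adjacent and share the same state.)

t=1: a0@(0,0):A a1@(0,2):A a2@(0,3):B a3@(3,3):A
t=2: a0@(0,0):A a1@(0,1):A a2@(0,4):B a3@(3,3):A

3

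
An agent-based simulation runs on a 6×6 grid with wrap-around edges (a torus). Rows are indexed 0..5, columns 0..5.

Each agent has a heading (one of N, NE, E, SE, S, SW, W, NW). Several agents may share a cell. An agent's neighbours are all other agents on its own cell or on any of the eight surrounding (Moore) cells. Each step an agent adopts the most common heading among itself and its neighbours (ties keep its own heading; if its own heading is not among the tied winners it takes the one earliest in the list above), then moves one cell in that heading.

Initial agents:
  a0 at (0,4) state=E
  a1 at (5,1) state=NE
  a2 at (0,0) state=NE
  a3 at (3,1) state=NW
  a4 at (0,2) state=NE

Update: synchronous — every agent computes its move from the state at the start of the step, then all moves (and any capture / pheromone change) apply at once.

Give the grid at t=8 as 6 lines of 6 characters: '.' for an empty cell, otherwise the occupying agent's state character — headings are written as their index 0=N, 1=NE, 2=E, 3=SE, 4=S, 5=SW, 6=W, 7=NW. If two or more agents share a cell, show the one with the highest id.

t=1: a0@(0,5):E a1@(4,2):NE a2@(5,1):NE a3@(2,0):NW a4@(5,3):NE
t=2: a0@(0,0):E a1@(3,3):NE a2@(4,2):NE a3@(1,5):NW a4@(4,4):NE
t=3: a0@(0,1):E a1@(2,4):NE a2@(3,3):NE a3@(0,4):NW a4@(3,5):NE
t=4: a0@(0,2):E a1@(1,5):NE a2@(2,4):NE a3@(5,3):NW a4@(2,0):NE
t=5: a0@(0,3):E a1@(0,0):NE a2@(1,5):NE a3@(4,2):NW a4@(1,1):NE
t=6: a0@(0,4):E a1@(5,1):NE a2@(0,0):NE a3@(3,1):NW a4@(0,2):NE
t=7: a0@(0,5):E a1@(4,2):NE a2@(5,1):NE a3@(2,0):NW a4@(5,3):NE
t=8: a0@(0,0):E a1@(3,3):NE a2@(4,2):NE a3@(1,5):NW a4@(4,4):NE

2.....
.....7
......
...1..
..1.1.
......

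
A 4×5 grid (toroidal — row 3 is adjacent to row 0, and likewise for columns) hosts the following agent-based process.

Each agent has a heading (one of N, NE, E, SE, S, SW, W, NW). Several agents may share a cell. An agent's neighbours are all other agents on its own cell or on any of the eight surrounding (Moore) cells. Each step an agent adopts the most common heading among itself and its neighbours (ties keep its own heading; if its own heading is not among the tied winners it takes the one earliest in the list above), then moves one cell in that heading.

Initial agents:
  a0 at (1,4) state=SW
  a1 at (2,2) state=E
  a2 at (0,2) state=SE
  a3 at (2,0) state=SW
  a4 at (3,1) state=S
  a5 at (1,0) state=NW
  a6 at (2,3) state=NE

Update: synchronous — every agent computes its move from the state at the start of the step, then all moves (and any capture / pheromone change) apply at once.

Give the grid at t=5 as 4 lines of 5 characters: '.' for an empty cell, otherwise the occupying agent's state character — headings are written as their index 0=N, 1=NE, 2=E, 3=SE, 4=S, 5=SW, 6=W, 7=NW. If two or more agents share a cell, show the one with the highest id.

....5
5...5
5...5
5....

t=1: a0@(2,3):SW a1@(2,3):E a2@(1,3):SE a3@(3,4):SW a4@(0,1):S a5@(2,4):SW a6@(1,4):NE
t=2: a0@(3,2):SW a1@(3,2):SW a2@(2,2):SW a3@(0,3):SW a4@(1,1):S a5@(3,3):SW a6@(2,3):SW
t=3: a0@(0,1):SW a1@(0,1):SW a2@(3,1):SW a3@(1,2):SW a4@(2,1):S a5@(0,2):SW a6@(3,2):SW
t=4: a0@(1,0):SW a1@(1,0):SW a2@(0,0):SW a3@(2,1):SW a4@(3,0):SW a5@(1,1):SW a6@(0,1):SW
t=5: a0@(2,4):SW a1@(2,4):SW a2@(1,4):SW a3@(3,0):SW a4@(0,4):SW a5@(2,0):SW a6@(1,0):SW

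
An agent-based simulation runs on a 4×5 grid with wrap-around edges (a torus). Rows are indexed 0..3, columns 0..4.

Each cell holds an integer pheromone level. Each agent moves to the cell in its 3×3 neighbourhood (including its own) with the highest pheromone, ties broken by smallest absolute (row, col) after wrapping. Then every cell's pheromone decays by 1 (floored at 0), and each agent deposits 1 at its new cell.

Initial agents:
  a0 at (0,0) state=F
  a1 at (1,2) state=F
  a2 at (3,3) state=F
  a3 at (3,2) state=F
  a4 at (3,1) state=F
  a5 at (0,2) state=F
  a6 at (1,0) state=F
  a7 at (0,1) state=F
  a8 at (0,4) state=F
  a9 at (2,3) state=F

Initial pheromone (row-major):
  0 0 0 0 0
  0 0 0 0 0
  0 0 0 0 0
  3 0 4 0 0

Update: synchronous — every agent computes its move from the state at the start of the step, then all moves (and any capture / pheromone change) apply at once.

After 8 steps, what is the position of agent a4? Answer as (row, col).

t=1: a0@(3,0) a1@(0,1) a2@(3,2) a3@(3,2) a4@(3,2) a5@(3,2) a6@(0,0) a7@(3,2) a8@(3,0) a9@(3,2) | pheromone: 1 1 0 0 0 / 0 0 0 0 0 / 0 0 0 0 0 / 4 0 9 0 0
t=2: a0@(3,0) a1@(3,2) a2@(3,2) a3@(3,2) a4@(3,2) a5@(3,2) a6@(3,0) a7@(3,2) a8@(3,0) a9@(3,2) | pheromone: 0 0 0 0 0 / 0 0 0 0 0 / 0 0 0 0 0 / 6 0 15 0 0
t=3: a0@(3,0) a1@(3,2) a2@(3,2) a3@(3,2) a4@(3,2) a5@(3,2) a6@(3,0) a7@(3,2) a8@(3,0) a9@(3,2) | pheromone: 0 0 0 0 0 / 0 0 0 0 0 / 0 0 0 0 0 / 8 0 21 0 0
t=4: a0@(3,0) a1@(3,2) a2@(3,2) a3@(3,2) a4@(3,2) a5@(3,2) a6@(3,0) a7@(3,2) a8@(3,0) a9@(3,2) | pheromone: 0 0 0 0 0 / 0 0 0 0 0 / 0 0 0 0 0 / 10 0 27 0 0
t=5: a0@(3,0) a1@(3,2) a2@(3,2) a3@(3,2) a4@(3,2) a5@(3,2) a6@(3,0) a7@(3,2) a8@(3,0) a9@(3,2) | pheromone: 0 0 0 0 0 / 0 0 0 0 0 / 0 0 0 0 0 / 12 0 33 0 0
t=6: a0@(3,0) a1@(3,2) a2@(3,2) a3@(3,2) a4@(3,2) a5@(3,2) a6@(3,0) a7@(3,2) a8@(3,0) a9@(3,2) | pheromone: 0 0 0 0 0 / 0 0 0 0 0 / 0 0 0 0 0 / 14 0 39 0 0
t=7: a0@(3,0) a1@(3,2) a2@(3,2) a3@(3,2) a4@(3,2) a5@(3,2) a6@(3,0) a7@(3,2) a8@(3,0) a9@(3,2) | pheromone: 0 0 0 0 0 / 0 0 0 0 0 / 0 0 0 0 0 / 16 0 45 0 0
t=8: a0@(3,0) a1@(3,2) a2@(3,2) a3@(3,2) a4@(3,2) a5@(3,2) a6@(3,0) a7@(3,2) a8@(3,0) a9@(3,2) | pheromone: 0 0 0 0 0 / 0 0 0 0 0 / 0 0 0 0 0 / 18 0 51 0 0

(3, 2)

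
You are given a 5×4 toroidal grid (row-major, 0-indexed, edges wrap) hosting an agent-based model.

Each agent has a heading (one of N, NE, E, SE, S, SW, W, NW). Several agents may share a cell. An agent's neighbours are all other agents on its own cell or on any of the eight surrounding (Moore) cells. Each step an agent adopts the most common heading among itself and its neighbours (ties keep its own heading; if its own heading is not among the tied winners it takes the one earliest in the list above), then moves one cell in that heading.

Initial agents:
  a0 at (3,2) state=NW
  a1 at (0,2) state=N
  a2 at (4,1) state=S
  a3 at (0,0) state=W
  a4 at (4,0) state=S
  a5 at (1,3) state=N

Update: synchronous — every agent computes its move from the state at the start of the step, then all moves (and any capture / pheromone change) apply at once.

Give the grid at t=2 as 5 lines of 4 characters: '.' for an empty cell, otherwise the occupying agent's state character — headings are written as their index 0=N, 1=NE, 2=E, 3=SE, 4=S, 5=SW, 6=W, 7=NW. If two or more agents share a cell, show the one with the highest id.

t=1: a0@(2,1):NW a1@(4,2):N a2@(0,1):S a3@(1,0):S a4@(0,0):S a5@(0,3):N
t=2: a0@(1,0):NW a1@(3,2):N a2@(1,1):S a3@(2,0):S a4@(1,0):S a5@(4,3):N

....
44..
4...
..0.
...0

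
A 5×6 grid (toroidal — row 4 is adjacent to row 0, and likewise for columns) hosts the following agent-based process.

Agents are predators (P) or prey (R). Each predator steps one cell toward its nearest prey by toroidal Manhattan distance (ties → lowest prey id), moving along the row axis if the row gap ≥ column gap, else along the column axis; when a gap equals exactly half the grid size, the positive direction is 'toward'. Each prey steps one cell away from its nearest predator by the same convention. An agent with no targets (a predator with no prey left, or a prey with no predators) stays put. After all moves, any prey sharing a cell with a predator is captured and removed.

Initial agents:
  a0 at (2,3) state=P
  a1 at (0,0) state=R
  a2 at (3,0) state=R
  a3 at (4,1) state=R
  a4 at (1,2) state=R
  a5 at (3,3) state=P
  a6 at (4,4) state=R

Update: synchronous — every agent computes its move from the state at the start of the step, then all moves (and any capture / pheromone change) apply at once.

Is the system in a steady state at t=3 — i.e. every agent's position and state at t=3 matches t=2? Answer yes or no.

no

t=1: a0@(1,3):P a1@(0,5):R a2@(3,5):R a3@(4,0):R a4@(0,2):R a5@(4,3):P a6@(0,4):R
t=2: a0@(0,3):P a1@(0,0):R a2@(3,0):R a3@(4,5):R a4@(4,2):R a5@(0,3):P a6@(4,4):R
t=3: a0@(4,3):P a1@(0,5):R a2@(3,5):R a3@(4,0):R a4@(3,2):R a5@(4,3):P a6@(3,4):R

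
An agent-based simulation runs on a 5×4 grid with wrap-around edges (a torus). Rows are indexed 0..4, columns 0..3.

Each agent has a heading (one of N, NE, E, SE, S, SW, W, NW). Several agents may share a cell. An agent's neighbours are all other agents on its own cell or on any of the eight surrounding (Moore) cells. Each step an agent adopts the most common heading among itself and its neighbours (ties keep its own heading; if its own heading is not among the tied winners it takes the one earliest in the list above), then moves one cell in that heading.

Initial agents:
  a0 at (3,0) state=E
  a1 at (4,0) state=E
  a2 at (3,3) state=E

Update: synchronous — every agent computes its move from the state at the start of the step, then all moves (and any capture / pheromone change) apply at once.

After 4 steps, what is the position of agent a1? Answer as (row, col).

t=1: a0@(3,1):E a1@(4,1):E a2@(3,0):E
t=2: a0@(3,2):E a1@(4,2):E a2@(3,1):E
t=3: a0@(3,3):E a1@(4,3):E a2@(3,2):E
t=4: a0@(3,0):E a1@(4,0):E a2@(3,3):E

(4, 0)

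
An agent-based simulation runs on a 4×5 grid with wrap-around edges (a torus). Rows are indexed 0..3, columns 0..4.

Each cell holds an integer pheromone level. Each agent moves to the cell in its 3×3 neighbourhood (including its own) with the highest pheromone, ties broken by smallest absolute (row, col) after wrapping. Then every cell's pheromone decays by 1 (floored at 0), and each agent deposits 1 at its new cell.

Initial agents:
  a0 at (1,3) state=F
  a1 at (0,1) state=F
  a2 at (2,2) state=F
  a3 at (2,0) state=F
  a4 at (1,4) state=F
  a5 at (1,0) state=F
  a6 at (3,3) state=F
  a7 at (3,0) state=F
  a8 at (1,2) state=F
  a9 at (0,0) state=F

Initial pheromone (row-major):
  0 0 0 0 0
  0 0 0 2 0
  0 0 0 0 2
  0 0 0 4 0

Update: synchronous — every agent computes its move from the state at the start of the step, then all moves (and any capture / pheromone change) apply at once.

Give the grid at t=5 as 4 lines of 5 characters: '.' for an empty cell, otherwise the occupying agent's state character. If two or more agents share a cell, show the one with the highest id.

F....
...F.
.....
...F.

t=1: a0@(1,3) a1@(0,0) a2@(3,3) a3@(2,4) a4@(1,3) a5@(2,4) a6@(3,3) a7@(2,4) a8@(1,3) a9@(0,0) | pheromone: 2 0 0 0 0 / 0 0 0 4 0 / 0 0 0 0 4 / 0 0 0 5 0
t=2: a0@(1,3) a1@(0,0) a2@(3,3) a3@(3,3) a4@(1,3) a5@(3,3) a6@(3,3) a7@(3,3) a8@(1,3) a9@(0,0) | pheromone: 3 0 0 0 0 / 0 0 0 6 0 / 0 0 0 0 3 / 0 0 0 9 0
t=3: a0@(1,3) a1@(0,0) a2@(3,3) a3@(3,3) a4@(1,3) a5@(3,3) a6@(3,3) a7@(3,3) a8@(1,3) a9@(0,0) | pheromone: 4 0 0 0 0 / 0 0 0 8 0 / 0 0 0 0 2 / 0 0 0 13 0
t=4: a0@(1,3) a1@(0,0) a2@(3,3) a3@(3,3) a4@(1,3) a5@(3,3) a6@(3,3) a7@(3,3) a8@(1,3) a9@(0,0) | pheromone: 5 0 0 0 0 / 0 0 0 10 0 / 0 0 0 0 1 / 0 0 0 17 0
t=5: a0@(1,3) a1@(0,0) a2@(3,3) a3@(3,3) a4@(1,3) a5@(3,3) a6@(3,3) a7@(3,3) a8@(1,3) a9@(0,0) | pheromone: 6 0 0 0 0 / 0 0 0 12 0 / 0 0 0 0 0 / 0 0 0 21 0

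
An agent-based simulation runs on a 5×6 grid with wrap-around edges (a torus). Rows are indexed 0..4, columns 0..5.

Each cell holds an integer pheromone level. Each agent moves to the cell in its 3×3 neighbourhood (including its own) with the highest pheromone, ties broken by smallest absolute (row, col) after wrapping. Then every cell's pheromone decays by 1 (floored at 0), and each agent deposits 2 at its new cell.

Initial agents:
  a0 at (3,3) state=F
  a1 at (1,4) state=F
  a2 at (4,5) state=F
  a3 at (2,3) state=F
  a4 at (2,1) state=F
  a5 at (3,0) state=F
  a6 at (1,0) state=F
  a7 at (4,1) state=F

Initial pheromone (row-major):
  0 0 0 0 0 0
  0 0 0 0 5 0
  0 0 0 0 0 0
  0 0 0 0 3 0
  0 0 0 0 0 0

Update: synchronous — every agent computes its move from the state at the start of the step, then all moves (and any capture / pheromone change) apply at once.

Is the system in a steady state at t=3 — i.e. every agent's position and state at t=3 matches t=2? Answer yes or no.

t=1: a0@(3,4) a1@(1,4) a2@(3,4) a3@(1,4) a4@(1,0) a5@(2,0) a6@(0,0) a7@(0,0) | pheromone: 4 0 0 0 0 0 / 2 0 0 0 8 0 / 2 0 0 0 0 0 / 0 0 0 0 6 0 / 0 0 0 0 0 0
t=2: a0@(3,4) a1@(1,4) a2@(3,4) a3@(1,4) a4@(0,0) a5@(1,0) a6@(0,0) a7@(0,0) | pheromone: 9 0 0 0 0 0 / 3 0 0 0 11 0 / 1 0 0 0 0 0 / 0 0 0 0 9 0 / 0 0 0 0 0 0
t=3: a0@(3,4) a1@(1,4) a2@(3,4) a3@(1,4) a4@(0,0) a5@(0,0) a6@(0,0) a7@(0,0) | pheromone: 16 0 0 0 0 0 / 2 0 0 0 14 0 / 0 0 0 0 0 0 / 0 0 0 0 12 0 / 0 0 0 0 0 0

no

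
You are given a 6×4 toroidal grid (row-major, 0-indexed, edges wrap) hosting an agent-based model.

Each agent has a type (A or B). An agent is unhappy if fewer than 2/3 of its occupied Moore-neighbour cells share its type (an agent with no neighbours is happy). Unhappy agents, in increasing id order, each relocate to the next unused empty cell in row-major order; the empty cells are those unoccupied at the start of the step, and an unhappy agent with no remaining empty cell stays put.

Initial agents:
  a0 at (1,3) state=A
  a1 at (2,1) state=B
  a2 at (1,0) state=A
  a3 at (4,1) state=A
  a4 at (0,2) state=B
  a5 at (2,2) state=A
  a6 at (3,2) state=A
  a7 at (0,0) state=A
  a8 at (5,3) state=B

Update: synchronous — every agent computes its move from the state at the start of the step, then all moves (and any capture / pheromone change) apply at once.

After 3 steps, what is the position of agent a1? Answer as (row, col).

t=1: a0@(1,3):A a1@(0,1):B a2@(1,0):A a3@(4,1):A a4@(0,3):B a5@(2,2):A a6@(3,2):A a7@(0,0):A a8@(1,1):B
t=2: a0@(1,3):A a1@(0,2):B a2@(1,2):A a3@(4,1):A a4@(2,0):B a5@(2,2):A a6@(3,2):A a7@(2,1):A a8@(2,3):B
t=3: a0@(0,0):A a1@(0,1):B a2@(0,3):A a3@(4,1):A a4@(1,0):B a5@(2,2):A a6@(3,2):A a7@(2,1):A a8@(1,1):B

(0, 1)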